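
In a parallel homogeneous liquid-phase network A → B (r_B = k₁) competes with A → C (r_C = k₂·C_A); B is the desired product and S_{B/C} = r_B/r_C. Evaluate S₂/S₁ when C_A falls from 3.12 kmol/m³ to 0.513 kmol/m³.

S_{B/C} = (k₁/k₂)·C_A⁻¹, so S₂/S₁ = (C_{A,2}/C_{A,1})⁻¹.
= 3.12/0.513 = 6.08.

6.08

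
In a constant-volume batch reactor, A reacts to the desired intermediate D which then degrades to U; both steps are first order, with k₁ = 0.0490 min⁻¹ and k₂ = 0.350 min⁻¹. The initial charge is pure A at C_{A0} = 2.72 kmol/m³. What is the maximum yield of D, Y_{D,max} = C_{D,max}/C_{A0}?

For a first-order series the maximum intermediate yield is C_{D,max}/C_{A0} = (k₁/k₂)^[k₂/(k₂−k₁)].
= (0.0490/0.350)^(0.350/(0.350−0.0490)) = (0.1400)^(1.163) = 0.1017.

0.102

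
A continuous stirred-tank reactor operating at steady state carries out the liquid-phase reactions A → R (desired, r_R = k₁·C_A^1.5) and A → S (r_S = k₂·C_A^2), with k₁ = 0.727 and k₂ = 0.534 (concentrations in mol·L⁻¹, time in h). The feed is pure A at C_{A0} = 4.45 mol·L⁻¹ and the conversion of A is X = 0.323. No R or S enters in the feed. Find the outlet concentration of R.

0.632 mol·L⁻¹

Exit C_A = C_{A0}(1−X) = 4.45×0.677 = 3.013 mol·L⁻¹.
In a CSTR the entire volume is at exit conditions, so r_R = 0.727×3.013^1.5 = 3.802 and r_S = 0.534×3.013^2 = 4.847.
Fraction of consumed A going to R: r_R/(r_R+r_S) = 0.4396.
C_R = 0.4396·C_{A0}·X = 0.4396×4.45×0.323 = 0.632 mol·L⁻¹.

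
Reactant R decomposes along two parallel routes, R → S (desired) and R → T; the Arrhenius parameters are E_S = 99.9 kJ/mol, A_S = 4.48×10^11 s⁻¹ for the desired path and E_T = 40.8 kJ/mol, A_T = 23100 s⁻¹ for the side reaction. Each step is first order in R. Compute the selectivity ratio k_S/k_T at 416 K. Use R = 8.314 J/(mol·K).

0.735

k_S/k_T = (A_S/A_T)·exp[−(E_S−E_T)/(RT)] = (A_S/A_T)·exp[(E_T−E_S)/(RT)].
(E_T−E_S)/(RT) = (40.8−99.9)×10³/(8.314×416) = -59100/3459 = -17.09.
k_S/k_T = (4.48×10^11/23100)·exp(-17.09) = 1.939×10^7 × 3.792×10^-8 = 0.735.
Since E_S > E_T, raising the temperature improves selectivity toward S.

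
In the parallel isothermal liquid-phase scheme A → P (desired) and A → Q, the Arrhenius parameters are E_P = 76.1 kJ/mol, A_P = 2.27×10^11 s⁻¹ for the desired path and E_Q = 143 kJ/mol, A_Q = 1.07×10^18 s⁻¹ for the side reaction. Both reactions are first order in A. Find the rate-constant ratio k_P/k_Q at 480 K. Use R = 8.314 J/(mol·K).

4.05

With equal orders, S_{P/Q} = k_P/k_Q = (A_P/A_Q)·exp[(E_Q−E_P)/(RT)].
(E_Q−E_P)/(RT) = (143−76.1)×10³/(8.314×480) = 66900/3991 = 16.76.
k_P/k_Q = (2.27×10^11/1.07×10^18)·exp(16.76) = 2.121×10^-7 × 1.908×10^7 = 4.05.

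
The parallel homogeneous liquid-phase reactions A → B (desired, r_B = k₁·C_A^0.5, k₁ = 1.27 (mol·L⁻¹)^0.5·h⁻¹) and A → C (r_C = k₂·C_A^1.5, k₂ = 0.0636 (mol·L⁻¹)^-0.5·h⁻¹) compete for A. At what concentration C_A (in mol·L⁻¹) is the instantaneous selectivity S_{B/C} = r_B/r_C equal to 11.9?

S_{B/C} = (k₁/k₂)·C_A⁻¹ ⇒ C_A = (S·k₂/k₁)^(-1).
= (11.9×0.0636/1.27)^(-1) = (0.5959)^(-1) = 1.68 mol·L⁻¹.

1.68 mol·L⁻¹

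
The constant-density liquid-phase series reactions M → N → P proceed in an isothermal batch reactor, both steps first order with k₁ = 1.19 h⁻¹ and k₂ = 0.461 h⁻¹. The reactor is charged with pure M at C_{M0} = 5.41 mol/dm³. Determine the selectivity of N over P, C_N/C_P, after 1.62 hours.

1.68

For first-order series with pure M initially, C_N(t) = k₁C_{M0}/(k₂−k₁)·(e^(−k₁t) − e^(−k₂t)).
e^(−k₁t) = e^(−1.19×1.62) = e^(−1.928) = 0.1455; e^(−k₂t) = e^(−0.7468) = 0.4739.
C_N = 1.19×5.41/(0.461−1.19) × (0.1455−0.4739) = (-8.831)×(-0.3284) = 2.900 mol/dm³.
C_M = C_{M0}e^(−k₁t) = 0.7870 mol/dm³, so C_P = C_{M0}−C_M−C_N = 1.723 mol/dm³; C_N/C_P = 1.68.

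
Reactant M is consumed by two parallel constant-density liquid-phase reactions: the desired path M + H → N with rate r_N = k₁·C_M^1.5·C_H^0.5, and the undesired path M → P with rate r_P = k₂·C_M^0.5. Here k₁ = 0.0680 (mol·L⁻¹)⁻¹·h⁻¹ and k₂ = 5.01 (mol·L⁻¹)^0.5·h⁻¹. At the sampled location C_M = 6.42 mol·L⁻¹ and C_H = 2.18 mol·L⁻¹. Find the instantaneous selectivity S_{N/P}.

S_{N/P} = r_N/r_P = (k₁·C_M^1.5·C_H^0.5)/(k₂·C_M^0.5) = (k₁/k₂)·C_M·C_H^0.5.
= (0.0680×6.420^1.5×2.180^0.5) / (5.01×6.420^0.5) = 1.633/12.69 = 0.129.

0.129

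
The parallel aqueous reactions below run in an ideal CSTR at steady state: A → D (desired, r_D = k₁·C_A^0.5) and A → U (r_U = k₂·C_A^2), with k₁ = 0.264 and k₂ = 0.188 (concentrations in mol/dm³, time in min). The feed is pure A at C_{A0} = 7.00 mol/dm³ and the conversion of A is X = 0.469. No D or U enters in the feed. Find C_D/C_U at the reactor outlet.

0.196

Exit C_A = C_{A0}(1−X) = 7.00×0.531 = 3.717 mol/dm³.
A CSTR operates uniformly at the exit composition, giving r_D = 0.5090 and r_U = 2.597 (each k·C_A^n at C_A = 3.717).
Overall selectivity = C_D/C_U = r_Dτ/(r_Uτ) = r_D/r_U = 0.196.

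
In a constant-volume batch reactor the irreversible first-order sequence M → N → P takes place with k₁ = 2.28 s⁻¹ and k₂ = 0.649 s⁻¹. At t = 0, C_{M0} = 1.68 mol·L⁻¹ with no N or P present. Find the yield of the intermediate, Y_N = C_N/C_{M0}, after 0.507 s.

0.566

Solving the coupled first-order balances gives C_N(t) = [k₁/(k₂−k₁)]·C_{M0}·(e^(−k₁t) − e^(−k₂t)).
e^(−k₁t) = e^(−2.28×0.507) = e^(−1.156) = 0.3148; e^(−k₂t) = e^(−0.3290) = 0.7196.
C_N = 2.28×1.68/(0.649−2.28) × (0.3148−0.7196) = (-2.348)×(-0.4049) = 0.9508 mol·L⁻¹.
Y_N = C_N/C_{M0} = 0.9508/1.68 = 0.566.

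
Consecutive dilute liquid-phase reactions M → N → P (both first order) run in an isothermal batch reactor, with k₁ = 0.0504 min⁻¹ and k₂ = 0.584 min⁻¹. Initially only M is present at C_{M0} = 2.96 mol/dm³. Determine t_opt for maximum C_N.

4.59 min

For first-order series the maximum of C_N occurs at t_opt = ln(k₂/k₁)/(k₂−k₁).
= ln(0.584/0.0504)/(0.584−0.0504) = ln(11.59)/0.5336 = 2.450/0.5336 = 4.59 min.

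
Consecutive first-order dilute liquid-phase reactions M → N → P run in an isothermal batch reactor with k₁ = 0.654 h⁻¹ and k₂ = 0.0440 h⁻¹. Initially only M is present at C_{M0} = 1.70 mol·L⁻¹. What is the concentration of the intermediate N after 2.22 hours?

For first-order series with pure M initially, C_N(t) = k₁C_{M0}/(k₂−k₁)·(e^(−k₁t) − e^(−k₂t)).
e^(−k₁t) = e^(−0.654×2.22) = e^(−1.452) = 0.2341; e^(−k₂t) = e^(−0.09768) = 0.9069.
C_N = 0.654×1.70/(0.0440−0.654) × (0.2341−0.9069) = (-1.823)×(-0.6728) = 1.226 mol·L⁻¹.

1.23 mol·L⁻¹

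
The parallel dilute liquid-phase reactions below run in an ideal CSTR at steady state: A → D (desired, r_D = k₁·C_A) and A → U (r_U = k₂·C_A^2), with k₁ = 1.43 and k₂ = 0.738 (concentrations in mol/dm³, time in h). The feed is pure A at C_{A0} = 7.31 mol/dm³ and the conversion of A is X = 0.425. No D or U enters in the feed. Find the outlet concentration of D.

Exit C_A = C_{A0}(1−X) = 7.31×0.575 = 4.203 mol/dm³.
In a CSTR the entire volume is at exit conditions, so r_D = 1.43×4.203 = 6.011 and r_U = 0.738×4.203^2 = 13.04.
Fraction of consumed A going to D: r_D/(r_D+r_U) = 0.3155.
C_D = 0.3155·C_{A0}·X = 0.3155×7.31×0.425 = 0.980 mol/dm³.

0.980 mol/dm³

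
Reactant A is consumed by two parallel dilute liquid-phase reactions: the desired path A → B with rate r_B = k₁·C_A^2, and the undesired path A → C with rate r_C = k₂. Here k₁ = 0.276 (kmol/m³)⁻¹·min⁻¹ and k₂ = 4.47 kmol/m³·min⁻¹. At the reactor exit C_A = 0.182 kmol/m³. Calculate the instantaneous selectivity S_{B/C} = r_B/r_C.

0.00205

S_{B/C} = r_B/r_C = (k₁·C_A^2)/(k₂) = (k₁/k₂)·C_A^2.
= (0.276×0.1820^2) / (4.47) = 0.009142/4.470 = 0.00205.
Since the desired path is higher order in A, keeping C_A high (PFR or concentrated feed) favours B.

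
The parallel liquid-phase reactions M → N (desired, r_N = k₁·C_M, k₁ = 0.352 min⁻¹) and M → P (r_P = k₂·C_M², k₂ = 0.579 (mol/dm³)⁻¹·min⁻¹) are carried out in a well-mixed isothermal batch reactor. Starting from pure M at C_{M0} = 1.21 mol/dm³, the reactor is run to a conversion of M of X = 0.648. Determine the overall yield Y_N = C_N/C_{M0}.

C_M = C_{M0}(1−X) = 0.4259 mol/dm³.
Along a PFR/batch, dC_N/dC_M = −r_N/(r_N+r_P) = −k₁/(k₁+k₂·C_M).
Integrating from C_{M0} to C_M: C_N = (0.352/0.579)·ln[(0.352+0.579·1.21)/(0.352+0.579·0.426)] = 0.6079·ln(1.053/0.5986) = 0.3431 mol/dm³.
Y_N = C_N/C_{M0} = 0.3431/1.21 = 0.284.

0.284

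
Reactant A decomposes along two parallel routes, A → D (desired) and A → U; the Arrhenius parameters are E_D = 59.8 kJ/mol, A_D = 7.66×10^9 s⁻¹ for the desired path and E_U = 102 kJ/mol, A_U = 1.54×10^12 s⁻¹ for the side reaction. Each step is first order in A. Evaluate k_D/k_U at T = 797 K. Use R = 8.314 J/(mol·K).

k_D/k_U = (A_D/A_U)·exp[−(E_D−E_U)/(RT)] = (A_D/A_U)·exp[(E_U−E_D)/(RT)].
(E_U−E_D)/(RT) = (102−59.8)×10³/(8.314×797) = 42200/6626 = 6.369.
k_D/k_U = (7.66×10^9/1.54×10^12)·exp(6.369) = 0.004974 × 583.2 = 2.90.
Since E_D < E_U, lowering the temperature improves selectivity toward D.

2.90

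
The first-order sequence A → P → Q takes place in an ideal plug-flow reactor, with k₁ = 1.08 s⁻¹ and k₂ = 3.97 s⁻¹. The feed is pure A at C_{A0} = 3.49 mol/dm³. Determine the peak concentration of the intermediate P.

0.584 mol/dm³

Evaluating C_P at τ_opt = ln(k₂/k₁)/(k₂−k₁) gives C_{P,max}/C_{A0} = (k₁/k₂)^[k₂/(k₂−k₁)].
= (1.08/3.97)^(3.97/(3.97−1.08)) = (0.2720)^(1.374) = 0.1672.
C_{P,max} = 0.1672×3.49 = 0.584 mol/dm³.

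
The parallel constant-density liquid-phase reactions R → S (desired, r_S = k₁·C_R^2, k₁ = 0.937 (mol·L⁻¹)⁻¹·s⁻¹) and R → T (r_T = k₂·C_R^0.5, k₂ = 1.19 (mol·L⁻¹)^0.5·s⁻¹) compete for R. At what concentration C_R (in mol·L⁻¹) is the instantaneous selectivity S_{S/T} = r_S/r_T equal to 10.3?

5.55 mol·L⁻¹

S_{S/T} = (k₁/k₂)·C_R^1.5 ⇒ C_R = (S·k₂/k₁)^(1/1.5).
= (10.3×1.19/0.937)^(0.6667) = (13.08)^(0.6667) = 5.55 mol·L⁻¹.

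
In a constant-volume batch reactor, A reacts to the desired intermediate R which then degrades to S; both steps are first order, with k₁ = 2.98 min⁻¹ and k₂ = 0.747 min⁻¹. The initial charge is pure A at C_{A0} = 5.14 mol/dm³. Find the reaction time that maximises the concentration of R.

0.620 min

For first-order series the maximum of C_R occurs at t_opt = ln(k₂/k₁)/(k₂−k₁).
= ln(0.747/2.98)/(0.747−2.98) = ln(0.2507)/-2.233 = -1.384/-2.233 = 0.620 min.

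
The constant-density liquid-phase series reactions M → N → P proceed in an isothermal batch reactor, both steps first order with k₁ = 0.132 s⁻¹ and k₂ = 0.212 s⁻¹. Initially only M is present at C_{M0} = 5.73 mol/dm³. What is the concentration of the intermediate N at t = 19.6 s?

0.563 mol/dm³

Solving the coupled first-order balances gives C_N(t) = [k₁/(k₂−k₁)]·C_{M0}·(e^(−k₁t) − e^(−k₂t)).
e^(−k₁t) = e^(−0.132×19.6) = e^(−2.587) = 0.07523; e^(−k₂t) = e^(−4.155) = 0.01568.
C_N = 0.132×5.73/(0.212−0.132) × (0.07523−0.01568) = 9.455×0.05955 = 0.5630 mol/dm³.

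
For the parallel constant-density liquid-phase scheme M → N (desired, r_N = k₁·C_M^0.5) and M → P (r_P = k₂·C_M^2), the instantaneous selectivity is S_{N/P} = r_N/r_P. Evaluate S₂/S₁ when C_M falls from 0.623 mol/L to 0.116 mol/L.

12.4

S_{N/P} = (k₁/k₂)·C_M^-1.5, so S₂/S₁ = (C_{M,2}/C_{M,1})^-1.5.
= (0.116/0.623)^(-1.5) = (0.1862)^(-1.5) = 12.4.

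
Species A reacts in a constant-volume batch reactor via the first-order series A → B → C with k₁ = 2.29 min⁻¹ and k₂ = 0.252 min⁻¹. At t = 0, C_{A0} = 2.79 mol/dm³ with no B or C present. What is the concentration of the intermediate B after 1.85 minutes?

Solving the coupled first-order balances gives C_B(t) = [k₁/(k₂−k₁)]·C_{A0}·(e^(−k₁t) − e^(−k₂t)).
e^(−k₁t) = e^(−2.29×1.85) = e^(−4.237) = 0.01446; e^(−k₂t) = e^(−0.4662) = 0.6274.
C_B = 2.29×2.79/(0.252−2.29) × (0.01446−0.6274) = (-3.135)×(-0.6129) = 1.922 mol/dm³.

1.92 mol/dm³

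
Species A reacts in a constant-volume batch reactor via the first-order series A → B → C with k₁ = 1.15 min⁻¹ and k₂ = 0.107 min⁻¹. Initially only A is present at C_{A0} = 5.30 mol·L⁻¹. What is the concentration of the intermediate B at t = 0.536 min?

The intermediate concentration in a first-order A→B→C sequence is C_B = k₁C_{A0}(e^(−k₁t) − e^(−k₂t))/(k₂−k₁).
e^(−k₁t) = e^(−1.15×0.536) = e^(−0.6164) = 0.5399; e^(−k₂t) = e^(−0.05735) = 0.9443.
C_B = 1.15×5.30/(0.107−1.15) × (0.5399−0.9443) = (-5.844)×(-0.4044) = 2.363 mol·L⁻¹.

2.36 mol·L⁻¹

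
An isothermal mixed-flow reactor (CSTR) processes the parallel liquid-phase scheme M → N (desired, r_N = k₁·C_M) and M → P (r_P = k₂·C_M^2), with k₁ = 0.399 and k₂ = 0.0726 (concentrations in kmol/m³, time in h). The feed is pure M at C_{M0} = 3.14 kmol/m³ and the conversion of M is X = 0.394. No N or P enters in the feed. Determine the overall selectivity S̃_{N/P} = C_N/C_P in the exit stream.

2.89

Exit C_M = C_{M0}(1−X) = 3.14×0.606 = 1.903 kmol/m³.
A CSTR operates uniformly at the exit composition, giving r_N = 0.7592 and r_P = 0.2629 (each k·C_M^n at C_M = 1.903).
Overall selectivity = C_N/C_P = r_Nτ/(r_Pτ) = r_N/r_P = 2.89.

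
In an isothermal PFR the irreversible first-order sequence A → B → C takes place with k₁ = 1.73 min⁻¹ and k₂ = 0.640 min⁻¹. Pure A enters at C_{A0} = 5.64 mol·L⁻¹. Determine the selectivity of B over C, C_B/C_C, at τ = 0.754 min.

Solving the coupled first-order balances gives C_B(τ) = [k₁/(k₂−k₁)]·C_{A0}·(e^(−k₁τ) − e^(−k₂τ)).
e^(−k₁τ) = e^(−1.73×0.754) = e^(−1.304) = 0.2713; e^(−k₂τ) = e^(−0.4826) = 0.6172.
C_B = 1.73×5.64/(0.640−1.73) × (0.2713−0.6172) = (-8.952)×(-0.3459) = 3.096 mol·L⁻¹.
C_A = C_{A0}e^(−k₁τ) = 1.530 mol·L⁻¹, so C_C = C_{A0}−C_A−C_B = 1.014 mol·L⁻¹; C_B/C_C = 3.05.

3.05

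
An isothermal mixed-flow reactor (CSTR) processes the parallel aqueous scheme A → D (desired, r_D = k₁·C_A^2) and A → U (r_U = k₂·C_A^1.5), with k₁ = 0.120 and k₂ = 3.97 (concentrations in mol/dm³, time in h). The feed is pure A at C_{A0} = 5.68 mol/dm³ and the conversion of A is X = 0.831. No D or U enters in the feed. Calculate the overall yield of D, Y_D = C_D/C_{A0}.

0.0239

Exit C_A = C_{A0}(1−X) = 5.68×0.169 = 0.9599 mol/dm³.
Rates in a CSTR are evaluated at the outlet concentration: r_D = 0.120×0.9599^2 = 0.1106, r_U = 3.97×0.9599^1.5 = 3.734.
Fraction of consumed A going to D: r_D/(r_D+r_U) = 0.02876.
C_D = 0.02876·C_{A0}·X = 0.02876×5.68×0.831 = 0.136 mol/dm³; Y_D = C_D/C_{A0} = 0.0239.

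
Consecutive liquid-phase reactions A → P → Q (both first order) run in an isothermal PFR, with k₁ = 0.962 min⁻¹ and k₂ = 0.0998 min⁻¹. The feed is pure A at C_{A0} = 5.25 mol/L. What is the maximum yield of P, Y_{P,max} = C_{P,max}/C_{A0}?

0.769

At the optimum, C_{P,max}/C_{A0} = (k₁/k₂)^[k₂/(k₂−k₁)].
= (0.962/0.0998)^(0.0998/(0.0998−0.962)) = (9.639)^(-0.1158) = 0.7693.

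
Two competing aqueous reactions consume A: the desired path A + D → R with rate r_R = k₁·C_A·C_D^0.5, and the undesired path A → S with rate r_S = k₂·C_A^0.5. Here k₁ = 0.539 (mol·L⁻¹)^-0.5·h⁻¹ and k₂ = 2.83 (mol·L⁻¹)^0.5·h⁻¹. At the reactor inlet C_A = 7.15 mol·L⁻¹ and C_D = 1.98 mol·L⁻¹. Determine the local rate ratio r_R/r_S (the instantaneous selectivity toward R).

S_{R/S} = r_R/r_S = (k₁·C_A·C_D^0.5)/(k₂·C_A^0.5) = (k₁/k₂)·C_A^0.5·C_D^0.5.
= (0.539×7.150×1.980^0.5) / (2.83×7.150^0.5) = 5.423/7.567 = 0.717.

0.717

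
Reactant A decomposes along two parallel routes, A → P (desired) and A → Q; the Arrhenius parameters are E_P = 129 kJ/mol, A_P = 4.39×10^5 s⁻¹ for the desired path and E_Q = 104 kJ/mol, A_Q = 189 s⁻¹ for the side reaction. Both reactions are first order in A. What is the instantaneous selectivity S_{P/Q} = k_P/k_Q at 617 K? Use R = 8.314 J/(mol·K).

k_P/k_Q = (A_P/A_Q)·exp[−(E_P−E_Q)/(RT)] = (A_P/A_Q)·exp[(E_Q−E_P)/(RT)].
(E_Q−E_P)/(RT) = (104−129)×10³/(8.314×617) = -25000/5130 = -4.874.
k_P/k_Q = (4.39×10^5/189)·exp(-4.874) = 2323 × 0.007646 = 17.8.
Since E_P > E_Q, raising the temperature improves selectivity toward P.

17.8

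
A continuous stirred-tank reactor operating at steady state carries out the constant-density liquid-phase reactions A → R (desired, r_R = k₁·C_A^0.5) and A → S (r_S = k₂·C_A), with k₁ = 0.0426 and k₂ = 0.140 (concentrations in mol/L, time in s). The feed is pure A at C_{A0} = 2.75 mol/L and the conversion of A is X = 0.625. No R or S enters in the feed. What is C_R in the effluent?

0.396 mol/L

Exit C_A = C_{A0}(1−X) = 2.75×0.375 = 1.031 mol/L.
In a CSTR the entire volume is at exit conditions, so r_R = 0.0426×1.031^0.5 = 0.04326 and r_S = 0.140×1.031 = 0.1444.
Fraction of consumed A going to R: r_R/(r_R+r_S) = 0.2306.
C_R = 0.2306·C_{A0}·X = 0.2306×2.75×0.625 = 0.396 mol/L.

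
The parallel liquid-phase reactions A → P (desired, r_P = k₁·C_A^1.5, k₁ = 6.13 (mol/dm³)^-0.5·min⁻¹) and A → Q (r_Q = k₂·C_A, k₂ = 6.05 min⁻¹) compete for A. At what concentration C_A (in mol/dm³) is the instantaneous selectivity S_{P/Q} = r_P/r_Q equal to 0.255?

0.0633 mol/dm³

S_{P/Q} = (k₁/k₂)·C_A^0.5 ⇒ C_A = (S·k₂/k₁)^(2).
= (0.255×6.05/6.13)^(2) = (0.2517)^(2) = 0.0633 mol/dm³.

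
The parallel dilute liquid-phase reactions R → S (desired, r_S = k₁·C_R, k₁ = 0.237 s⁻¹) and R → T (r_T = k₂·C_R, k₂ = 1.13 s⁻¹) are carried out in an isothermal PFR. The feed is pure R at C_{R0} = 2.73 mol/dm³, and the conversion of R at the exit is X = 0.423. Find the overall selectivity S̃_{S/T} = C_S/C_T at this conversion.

C_R = C_{R0}(1−X) = 1.575 mol/dm³.
Both paths are first order in R, so the instantaneous fraction to S is constant: dC_S/d(−C_R) = k₁/(k₁+k₂) = 0.1734.
C_S = 0.1734·(C_{R0}−C_R) = 0.1734×1.155 = 0.200 mol/dm³.
C_T = (C_{R0}−C_R)−C_S = 0.9546 mol/dm³; S̃_{S/T} = 0.2002/0.9546 = 0.210.

0.210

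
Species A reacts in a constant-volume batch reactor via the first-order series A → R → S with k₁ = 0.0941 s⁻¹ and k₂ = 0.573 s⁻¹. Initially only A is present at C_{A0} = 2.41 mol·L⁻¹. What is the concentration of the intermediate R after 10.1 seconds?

Solving the coupled first-order balances gives C_R(t) = [k₁/(k₂−k₁)]·C_{A0}·(e^(−k₁t) − e^(−k₂t)).
e^(−k₁t) = e^(−0.0941×10.1) = e^(−0.9504) = 0.3866; e^(−k₂t) = e^(−5.787) = 0.003066.
C_R = 0.0941×2.41/(0.573−0.0941) × (0.3866−0.003066) = 0.4735×0.3835 = 0.1816 mol·L⁻¹.

0.182 mol·L⁻¹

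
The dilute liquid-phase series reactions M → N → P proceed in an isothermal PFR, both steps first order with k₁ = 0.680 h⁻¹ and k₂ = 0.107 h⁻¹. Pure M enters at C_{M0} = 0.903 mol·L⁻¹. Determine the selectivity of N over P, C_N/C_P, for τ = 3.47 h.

Solving the coupled first-order balances gives C_N(τ) = [k₁/(k₂−k₁)]·C_{M0}·(e^(−k₁τ) − e^(−k₂τ)).
e^(−k₁τ) = e^(−0.680×3.47) = e^(−2.360) = 0.09446; e^(−k₂τ) = e^(−0.3713) = 0.6898.
C_N = 0.680×0.903/(0.107−0.680) × (0.09446−0.6898) = (-1.072)×(-0.5954) = 0.6380 mol·L⁻¹.
C_M = C_{M0}e^(−k₁τ) = 0.08530 mol·L⁻¹, so C_P = C_{M0}−C_M−C_N = 0.1797 mol·L⁻¹; C_N/C_P = 3.55.

3.55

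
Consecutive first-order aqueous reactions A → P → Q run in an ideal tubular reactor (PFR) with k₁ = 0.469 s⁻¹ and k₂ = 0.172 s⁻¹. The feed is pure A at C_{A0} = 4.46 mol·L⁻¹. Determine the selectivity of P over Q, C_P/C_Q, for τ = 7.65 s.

For first-order series with pure A initially, C_P(τ) = k₁C_{A0}/(k₂−k₁)·(e^(−k₁τ) − e^(−k₂τ)).
e^(−k₁τ) = e^(−0.469×7.65) = e^(−3.588) = 0.02766; e^(−k₂τ) = e^(−1.316) = 0.2683.
C_P = 0.469×4.46/(0.172−0.469) × (0.02766−0.2683) = (-7.043)×(-0.2406) = 1.695 mol·L⁻¹.
C_A = C_{A0}e^(−k₁τ) = 0.1234 mol·L⁻¹, so C_Q = C_{A0}−C_A−C_P = 2.642 mol·L⁻¹; C_P/C_Q = 0.641.

0.641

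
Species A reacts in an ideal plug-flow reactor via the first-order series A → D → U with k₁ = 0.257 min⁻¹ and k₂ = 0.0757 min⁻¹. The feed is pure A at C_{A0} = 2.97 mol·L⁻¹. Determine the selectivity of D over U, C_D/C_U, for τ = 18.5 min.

The intermediate concentration in a first-order A→B→C sequence is C_D = k₁C_{A0}(e^(−k₁τ) − e^(−k₂τ))/(k₂−k₁).
e^(−k₁τ) = e^(−0.257×18.5) = e^(−4.755) = 0.008613; e^(−k₂τ) = e^(−1.400) = 0.2465.
C_D = 0.257×2.97/(0.0757−0.257) × (0.008613−0.2465) = (-4.210)×(-0.2379) = 1.001 mol·L⁻¹.
C_A = C_{A0}e^(−k₁τ) = 0.02558 mol·L⁻¹, so C_U = C_{A0}−C_A−C_D = 1.943 mol·L⁻¹; C_D/C_U = 0.515.

0.515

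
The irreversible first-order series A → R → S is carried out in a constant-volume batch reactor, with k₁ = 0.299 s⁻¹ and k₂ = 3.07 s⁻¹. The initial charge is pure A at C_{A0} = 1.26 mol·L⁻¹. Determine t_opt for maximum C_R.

0.840 s

Setting dC_R/dt = 0 gives t_opt = ln(k₂/k₁)/(k₂−k₁).
= ln(3.07/0.299)/(3.07−0.299) = ln(10.27)/2.771 = 2.329/2.771 = 0.840 s.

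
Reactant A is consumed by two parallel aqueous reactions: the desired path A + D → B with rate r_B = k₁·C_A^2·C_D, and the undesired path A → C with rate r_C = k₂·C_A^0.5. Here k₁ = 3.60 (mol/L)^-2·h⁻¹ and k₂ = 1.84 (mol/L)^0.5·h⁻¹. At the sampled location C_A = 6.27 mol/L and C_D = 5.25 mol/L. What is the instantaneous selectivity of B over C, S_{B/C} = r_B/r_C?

S_{B/C} = r_B/r_C = (k₁·C_A^2·C_D)/(k₂·C_A^0.5) = (k₁/k₂)·C_A^1.5·C_D.
= (3.60×6.270^2×5.250) / (1.84×6.270^0.5) = 743.0/4.607 = 161.
Since the desired path is higher order in A, keeping C_A high (PFR or concentrated feed) favours B.

161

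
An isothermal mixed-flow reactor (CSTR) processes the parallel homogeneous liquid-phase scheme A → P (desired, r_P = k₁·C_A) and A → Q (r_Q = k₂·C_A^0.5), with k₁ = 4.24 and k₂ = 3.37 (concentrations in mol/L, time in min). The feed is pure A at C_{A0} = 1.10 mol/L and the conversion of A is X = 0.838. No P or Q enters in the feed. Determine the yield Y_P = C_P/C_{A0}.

0.291

Exit C_A = C_{A0}(1−X) = 1.10×0.162 = 0.1782 mol/L.
A CSTR operates uniformly at the exit composition, giving r_P = 0.7556 and r_Q = 1.423 (each k·C_A^n at C_A = 0.1782).
Fraction of consumed A going to P: r_P/(r_P+r_Q) = 0.3469.
C_P = 0.3469·C_{A0}·X = 0.3469×1.10×0.838 = 0.320 mol/L; Y_P = C_P/C_{A0} = 0.291.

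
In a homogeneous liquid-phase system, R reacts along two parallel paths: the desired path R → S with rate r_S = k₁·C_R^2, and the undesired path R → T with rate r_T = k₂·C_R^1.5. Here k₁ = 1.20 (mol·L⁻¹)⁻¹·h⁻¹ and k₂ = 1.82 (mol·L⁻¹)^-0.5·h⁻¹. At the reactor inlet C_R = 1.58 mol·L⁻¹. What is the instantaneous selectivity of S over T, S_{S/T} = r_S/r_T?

0.829

S_{S/T} = r_S/r_T = (k₁·C_R^2)/(k₂·C_R^1.5) = (k₁/k₂)·C_R^0.5.
= (1.20×1.580^2) / (1.82×1.580^1.5) = 2.996/3.615 = 0.829.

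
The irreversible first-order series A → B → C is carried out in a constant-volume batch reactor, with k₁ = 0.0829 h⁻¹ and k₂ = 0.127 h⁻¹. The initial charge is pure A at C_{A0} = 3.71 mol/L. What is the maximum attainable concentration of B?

1.09 mol/L

At the optimum, C_{B,max}/C_{A0} = (k₁/k₂)^[k₂/(k₂−k₁)].
= (0.0829/0.127)^(0.127/(0.127−0.0829)) = (0.6528)^(2.880) = 0.2928.
C_{B,max} = 0.2928×3.71 = 1.09 mol/L.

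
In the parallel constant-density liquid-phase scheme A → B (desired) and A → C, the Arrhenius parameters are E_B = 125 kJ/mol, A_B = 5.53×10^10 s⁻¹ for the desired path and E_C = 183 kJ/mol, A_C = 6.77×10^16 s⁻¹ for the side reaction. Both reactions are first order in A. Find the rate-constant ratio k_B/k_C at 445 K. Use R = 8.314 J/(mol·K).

k_B/k_C = (A_B/A_C)·exp[−(E_B−E_C)/(RT)] = (A_B/A_C)·exp[(E_C−E_B)/(RT)].
(E_C−E_B)/(RT) = (183−125)×10³/(8.314×445) = 58000/3700 = 15.68.
k_B/k_C = (5.53×10^10/6.77×10^16)·exp(15.68) = 8.168×10^-7 × 6.432×10^6 = 5.25.

5.25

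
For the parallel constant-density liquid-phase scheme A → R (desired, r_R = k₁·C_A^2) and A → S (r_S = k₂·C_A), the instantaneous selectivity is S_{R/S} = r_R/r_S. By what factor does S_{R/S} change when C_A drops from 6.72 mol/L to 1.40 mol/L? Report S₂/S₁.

0.208

S_{R/S} = (k₁/k₂)·C_A, so S₂/S₁ = (C_{A,2}/C_{A,1}).
= 1.40/6.72 = 0.208.
Selectivity toward R falls as C_A falls — high-concentration operation is favoured.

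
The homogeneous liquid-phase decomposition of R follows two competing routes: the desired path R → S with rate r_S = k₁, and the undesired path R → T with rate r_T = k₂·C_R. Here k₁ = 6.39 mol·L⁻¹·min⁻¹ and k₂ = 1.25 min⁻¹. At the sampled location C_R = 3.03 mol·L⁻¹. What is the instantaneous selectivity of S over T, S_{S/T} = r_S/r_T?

1.69

S_{S/T} = r_S/r_T = (k₁)/(k₂·C_R) = (k₁/k₂)·C_R⁻¹.
= (6.39) / (1.25×3.030) = 6.390/3.787 = 1.69.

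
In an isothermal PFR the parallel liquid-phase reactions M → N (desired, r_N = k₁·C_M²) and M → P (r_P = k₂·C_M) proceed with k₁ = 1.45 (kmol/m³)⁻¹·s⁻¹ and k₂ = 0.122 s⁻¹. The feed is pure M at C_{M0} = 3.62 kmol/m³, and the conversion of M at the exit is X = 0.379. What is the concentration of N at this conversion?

C_M = C_{M0}(1−X) = 2.248 kmol/m³.
Along a PFR/batch, dC_P/dC_M = −r_P/(r_N+r_P) = −k₂/(k₂+k₁·C_M).
Integrating from C_{M0} to C_M: C_P = (0.122/1.45)·ln[(0.122+1.45·3.62)/(0.122+1.45·2.25)] = 0.08414·ln(5.371/3.382) = 0.03893 kmol/m³.
Then C_N = (C_{M0}−C_M) − C_P = 1.372 − 0.03893 = 1.333 kmol/m³.

1.33 kmol/m³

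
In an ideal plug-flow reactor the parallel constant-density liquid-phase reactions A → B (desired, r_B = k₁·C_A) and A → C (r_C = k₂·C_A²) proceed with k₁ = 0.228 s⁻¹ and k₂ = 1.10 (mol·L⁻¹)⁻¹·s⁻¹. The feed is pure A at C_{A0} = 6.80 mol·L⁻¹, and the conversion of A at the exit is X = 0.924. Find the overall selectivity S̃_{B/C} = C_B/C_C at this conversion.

C_A = C_{A0}(1−X) = 0.5168 mol·L⁻¹.
Along a PFR/batch, dC_B/dC_A = −r_B/(r_B+r_C) = −k₁/(k₁+k₂·C_A).
Integrating from C_{A0} to C_A: C_B = (0.228/1.10)·ln[(0.228+1.10·6.80)/(0.228+1.10·0.517)] = 0.2073·ln(7.708/0.7965) = 0.4705 mol·L⁻¹.
C_C = (C_{A0}−C_A)−C_B = 5.813 mol·L⁻¹; S̃_{B/C} = 0.4705/5.813 = 0.0809.

0.0809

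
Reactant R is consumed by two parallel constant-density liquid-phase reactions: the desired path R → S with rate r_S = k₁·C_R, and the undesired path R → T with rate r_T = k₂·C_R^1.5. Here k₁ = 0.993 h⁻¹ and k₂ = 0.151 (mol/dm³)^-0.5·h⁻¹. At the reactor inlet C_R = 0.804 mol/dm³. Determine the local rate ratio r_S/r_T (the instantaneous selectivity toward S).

7.33

S_{S/T} = r_S/r_T = (k₁·C_R)/(k₂·C_R^1.5) = (k₁/k₂)·C_R^-0.5.
= (0.993×0.8040) / (0.151×0.8040^1.5) = 0.7984/0.1089 = 7.33.
The undesired path is higher order in R, so low C_R (CSTR or dilute feed) favours S.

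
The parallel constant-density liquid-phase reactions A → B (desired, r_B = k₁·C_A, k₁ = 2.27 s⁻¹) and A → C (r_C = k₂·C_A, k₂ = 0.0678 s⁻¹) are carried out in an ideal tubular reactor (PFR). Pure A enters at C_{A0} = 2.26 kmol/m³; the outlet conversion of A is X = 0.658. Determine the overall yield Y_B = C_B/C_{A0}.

C_A = C_{A0}(1−X) = 0.7729 kmol/m³.
Both paths are first order in A, so the instantaneous fraction to B is constant: dC_B/d(−C_A) = k₁/(k₁+k₂) = 0.9710.
C_B = 0.9710·(C_{A0}−C_A) = 0.9710×1.487 = 1.44 kmol/m³.
Y_B = C_B/C_{A0} = 1.444/2.26 = 0.639.

0.639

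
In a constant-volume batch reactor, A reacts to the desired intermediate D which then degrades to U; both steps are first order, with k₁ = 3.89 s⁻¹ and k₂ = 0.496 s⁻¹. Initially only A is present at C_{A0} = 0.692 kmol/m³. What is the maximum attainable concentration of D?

For a first-order series the maximum intermediate yield is C_{D,max}/C_{A0} = (k₁/k₂)^[k₂/(k₂−k₁)].
= (3.89/0.496)^(0.496/(0.496−3.89)) = (7.843)^(-0.1461) = 0.7401.
C_{D,max} = 0.7401×0.692 = 0.512 kmol/m³.

0.512 kmol/m³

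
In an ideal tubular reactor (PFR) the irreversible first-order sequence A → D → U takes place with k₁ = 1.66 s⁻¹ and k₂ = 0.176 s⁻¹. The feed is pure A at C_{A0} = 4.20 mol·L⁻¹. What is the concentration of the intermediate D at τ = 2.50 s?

2.95 mol·L⁻¹

Solving the coupled first-order balances gives C_D(τ) = [k₁/(k₂−k₁)]·C_{A0}·(e^(−k₁τ) − e^(−k₂τ)).
e^(−k₁τ) = e^(−1.66×2.50) = e^(−4.150) = 0.01576; e^(−k₂τ) = e^(−0.4400) = 0.6440.
C_D = 1.66×4.20/(0.176−1.66) × (0.01576−0.6440) = (-4.698)×(-0.6283) = 2.952 mol·L⁻¹.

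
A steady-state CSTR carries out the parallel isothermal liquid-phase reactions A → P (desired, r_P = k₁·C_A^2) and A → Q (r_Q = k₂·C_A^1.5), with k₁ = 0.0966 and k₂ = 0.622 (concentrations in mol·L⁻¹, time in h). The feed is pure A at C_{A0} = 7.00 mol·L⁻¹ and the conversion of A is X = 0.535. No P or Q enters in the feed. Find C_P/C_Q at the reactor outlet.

0.280

Exit C_A = C_{A0}(1−X) = 7.00×0.465 = 3.255 mol·L⁻¹.
A CSTR operates uniformly at the exit composition, giving r_P = 1.023 and r_Q = 3.653 (each k·C_A^n at C_A = 3.255).
Overall selectivity = C_P/C_Q = r_Pτ/(r_Qτ) = r_P/r_Q = 0.280.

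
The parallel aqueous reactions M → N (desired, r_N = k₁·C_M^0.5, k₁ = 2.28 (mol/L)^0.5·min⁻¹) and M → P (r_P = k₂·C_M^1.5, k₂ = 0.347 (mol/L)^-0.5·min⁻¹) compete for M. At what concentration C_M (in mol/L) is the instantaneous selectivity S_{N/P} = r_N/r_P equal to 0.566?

11.6 mol/L

S_{N/P} = (k₁/k₂)·C_M⁻¹ ⇒ C_M = (S·k₂/k₁)^(-1).
= (0.566×0.347/2.28)^(-1) = (0.08614)^(-1) = 11.6 mol/L.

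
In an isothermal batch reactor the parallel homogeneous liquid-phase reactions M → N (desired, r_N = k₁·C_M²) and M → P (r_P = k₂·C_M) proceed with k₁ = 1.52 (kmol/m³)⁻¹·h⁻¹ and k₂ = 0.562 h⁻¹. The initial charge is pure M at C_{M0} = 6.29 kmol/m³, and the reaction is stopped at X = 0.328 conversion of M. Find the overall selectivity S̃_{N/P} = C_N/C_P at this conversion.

C_M = C_{M0}(1−X) = 4.227 kmol/m³.
Along a PFR/batch, dC_P/dC_M = −r_P/(r_N+r_P) = −k₂/(k₂+k₁·C_M).
Integrating from C_{M0} to C_M: C_P = (0.562/1.52)·ln[(0.562+1.52·6.29)/(0.562+1.52·4.23)] = 0.3697·ln(10.12/6.987) = 0.1371 kmol/m³.
Then C_N = (C_{M0}−C_M) − C_P = 2.063 − 0.1371 = 1.926 kmol/m³.
S̃_{N/P} = C_N/C_P = 1.926/0.1371 = 14.1.

14.1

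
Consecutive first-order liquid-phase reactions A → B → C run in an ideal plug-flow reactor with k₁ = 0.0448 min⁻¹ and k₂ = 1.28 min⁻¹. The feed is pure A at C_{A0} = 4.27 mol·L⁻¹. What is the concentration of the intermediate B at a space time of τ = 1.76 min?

0.127 mol·L⁻¹

The intermediate concentration in a first-order A→B→C sequence is C_B = k₁C_{A0}(e^(−k₁τ) − e^(−k₂τ))/(k₂−k₁).
e^(−k₁τ) = e^(−0.0448×1.76) = e^(−0.07885) = 0.9242; e^(−k₂τ) = e^(−2.253) = 0.1051.
C_B = 0.0448×4.27/(1.28−0.0448) × (0.9242−0.1051) = 0.1549×0.8191 = 0.1269 mol·L⁻¹.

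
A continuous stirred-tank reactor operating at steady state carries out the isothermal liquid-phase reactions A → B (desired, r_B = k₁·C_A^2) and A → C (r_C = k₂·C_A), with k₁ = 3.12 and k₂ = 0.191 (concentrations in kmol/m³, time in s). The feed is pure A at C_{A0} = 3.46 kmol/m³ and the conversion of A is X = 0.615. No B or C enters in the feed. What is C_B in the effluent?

2.03 kmol/m³

Exit C_A = C_{A0}(1−X) = 3.46×0.385 = 1.332 kmol/m³.
Rates in a CSTR are evaluated at the outlet concentration: r_B = 3.12×1.332^2 = 5.536, r_C = 0.191×1.332 = 0.2544.
Fraction of consumed A going to B: r_B/(r_B+r_C) = 0.9561.
C_B = 0.9561·C_{A0}·X = 0.9561×3.46×0.615 = 2.03 kmol/m³.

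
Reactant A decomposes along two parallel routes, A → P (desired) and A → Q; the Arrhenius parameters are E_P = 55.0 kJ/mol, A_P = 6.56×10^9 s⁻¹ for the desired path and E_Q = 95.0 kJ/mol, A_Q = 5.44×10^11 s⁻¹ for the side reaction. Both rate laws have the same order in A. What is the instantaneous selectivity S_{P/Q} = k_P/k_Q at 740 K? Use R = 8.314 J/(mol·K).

With equal orders, S_{P/Q} = k_P/k_Q = (A_P/A_Q)·exp[(E_Q−E_P)/(RT)].
(E_Q−E_P)/(RT) = (95.0−55.0)×10³/(8.314×740) = 40000/6152 = 6.502.
k_P/k_Q = (6.56×10^9/5.44×10^11)·exp(6.502) = 0.01206 × 666.2 = 8.03.

8.03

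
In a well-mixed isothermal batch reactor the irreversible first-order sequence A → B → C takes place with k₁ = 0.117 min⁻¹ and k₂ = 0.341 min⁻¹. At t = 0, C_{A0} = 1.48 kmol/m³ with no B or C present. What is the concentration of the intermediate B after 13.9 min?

For first-order series with pure A initially, C_B(t) = k₁C_{A0}/(k₂−k₁)·(e^(−k₁t) − e^(−k₂t)).
e^(−k₁t) = e^(−0.117×13.9) = e^(−1.626) = 0.1967; e^(−k₂t) = e^(−4.740) = 0.008740.
C_B = 0.117×1.48/(0.341−0.117) × (0.1967−0.008740) = 0.7730×0.1879 = 0.1453 kmol/m³.

0.145 kmol/m³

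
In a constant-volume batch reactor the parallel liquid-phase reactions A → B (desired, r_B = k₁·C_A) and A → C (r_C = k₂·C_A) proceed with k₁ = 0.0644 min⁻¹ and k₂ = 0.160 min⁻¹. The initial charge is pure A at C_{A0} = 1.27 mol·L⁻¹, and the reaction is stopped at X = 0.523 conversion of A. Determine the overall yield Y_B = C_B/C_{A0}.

0.150

C_A = C_{A0}(1−X) = 0.6058 mol·L⁻¹.
Both paths are first order in A, so the instantaneous fraction to B is constant: dC_B/d(−C_A) = k₁/(k₁+k₂) = 0.2870.
C_B = 0.2870·(C_{A0}−C_A) = 0.2870×0.6642 = 0.191 mol·L⁻¹.
Y_B = C_B/C_{A0} = 0.1906/1.27 = 0.150.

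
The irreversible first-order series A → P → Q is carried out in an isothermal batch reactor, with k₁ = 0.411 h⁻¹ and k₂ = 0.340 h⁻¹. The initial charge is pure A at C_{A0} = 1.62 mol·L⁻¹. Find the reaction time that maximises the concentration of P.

For first-order series the maximum of C_P occurs at t_opt = ln(k₂/k₁)/(k₂−k₁).
= ln(0.340/0.411)/(0.340−0.411) = ln(0.8273)/-0.07100 = -0.1896/-0.07100 = 2.67 h.

2.67 h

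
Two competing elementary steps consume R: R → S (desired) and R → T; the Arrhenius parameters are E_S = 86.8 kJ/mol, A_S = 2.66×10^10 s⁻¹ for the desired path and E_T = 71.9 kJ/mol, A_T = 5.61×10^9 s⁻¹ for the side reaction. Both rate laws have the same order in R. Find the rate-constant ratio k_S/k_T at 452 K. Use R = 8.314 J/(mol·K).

With equal orders, S_{S/T} = k_S/k_T = (A_S/A_T)·exp[(E_T−E_S)/(RT)].
(E_T−E_S)/(RT) = (71.9−86.8)×10³/(8.314×452) = -14900/3758 = -3.965.
k_S/k_T = (2.66×10^10/5.61×10^9)·exp(-3.965) = 4.742 × 0.01897 = 0.0899.

0.0899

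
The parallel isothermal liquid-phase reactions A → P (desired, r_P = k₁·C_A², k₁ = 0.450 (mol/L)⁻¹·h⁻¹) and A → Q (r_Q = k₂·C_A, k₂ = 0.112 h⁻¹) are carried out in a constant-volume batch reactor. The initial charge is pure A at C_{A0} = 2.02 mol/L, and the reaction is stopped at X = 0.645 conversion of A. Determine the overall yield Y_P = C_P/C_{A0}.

C_A = C_{A0}(1−X) = 0.7171 mol/L.
Along a PFR/batch, dC_Q/dC_A = −r_Q/(r_P+r_Q) = −k₂/(k₂+k₁·C_A).
Integrating from C_{A0} to C_A: C_Q = (0.112/0.450)·ln[(0.112+0.450·2.02)/(0.112+0.450·0.717)] = 0.2489·ln(1.021/0.4347) = 0.2125 mol/L.
Then C_P = (C_{A0}−C_A) − C_Q = 1.303 − 0.2125 = 1.090 mol/L.
Y_P = C_P/C_{A0} = 1.090/2.02 = 0.540.

0.540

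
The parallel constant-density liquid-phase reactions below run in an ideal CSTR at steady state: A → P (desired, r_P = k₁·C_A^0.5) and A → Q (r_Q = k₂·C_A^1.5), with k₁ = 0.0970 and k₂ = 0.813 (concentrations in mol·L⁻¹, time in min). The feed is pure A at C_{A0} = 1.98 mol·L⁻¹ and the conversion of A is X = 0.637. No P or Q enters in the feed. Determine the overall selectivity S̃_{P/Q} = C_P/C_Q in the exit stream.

0.166

Exit C_A = C_{A0}(1−X) = 1.98×0.363 = 0.7187 mol·L⁻¹.
Rates in a CSTR are evaluated at the outlet concentration: r_P = 0.0970×0.7187^0.5 = 0.08224, r_Q = 0.813×0.7187^1.5 = 0.4954.
Overall selectivity = C_P/C_Q = r_Pτ/(r_Qτ) = r_P/r_Q = 0.166.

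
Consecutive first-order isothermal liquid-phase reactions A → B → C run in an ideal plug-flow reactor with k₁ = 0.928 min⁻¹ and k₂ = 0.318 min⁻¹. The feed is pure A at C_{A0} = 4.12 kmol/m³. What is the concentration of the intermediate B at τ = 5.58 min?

1.03 kmol/m³

Solving the coupled first-order balances gives C_B(τ) = [k₁/(k₂−k₁)]·C_{A0}·(e^(−k₁τ) − e^(−k₂τ)).
e^(−k₁τ) = e^(−0.928×5.58) = e^(−5.178) = 0.005638; e^(−k₂τ) = e^(−1.774) = 0.1696.
C_B = 0.928×4.12/(0.318−0.928) × (0.005638−0.1696) = (-6.268)×(-0.1639) = 1.028 kmol/m³.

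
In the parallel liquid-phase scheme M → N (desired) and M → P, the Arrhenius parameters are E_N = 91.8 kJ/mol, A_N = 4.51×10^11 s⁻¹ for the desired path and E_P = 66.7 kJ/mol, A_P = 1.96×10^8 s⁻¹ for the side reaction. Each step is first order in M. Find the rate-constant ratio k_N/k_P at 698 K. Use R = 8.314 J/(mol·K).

30.4

k_N/k_P = (A_N/A_P)·exp[−(E_N−E_P)/(RT)] = (A_N/A_P)·exp[(E_P−E_N)/(RT)].
(E_P−E_N)/(RT) = (66.7−91.8)×10³/(8.314×698) = -25100/5803 = -4.325.
k_N/k_P = (4.51×10^11/1.96×10^8)·exp(-4.325) = 2301 × 0.01323 = 30.4.
Since E_N > E_P, raising the temperature improves selectivity toward N.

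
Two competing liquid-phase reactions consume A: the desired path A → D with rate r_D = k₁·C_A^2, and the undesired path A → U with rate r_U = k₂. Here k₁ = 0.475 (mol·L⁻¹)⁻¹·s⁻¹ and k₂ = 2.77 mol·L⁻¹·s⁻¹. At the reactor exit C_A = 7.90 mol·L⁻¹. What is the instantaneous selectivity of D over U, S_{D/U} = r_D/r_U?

S_{D/U} = r_D/r_U = (k₁·C_A^2)/(k₂) = (k₁/k₂)·C_A^2.
= (0.475×7.900^2) / (2.77) = 29.64/2.770 = 10.7.
Since the desired path is higher order in A, keeping C_A high (PFR or concentrated feed) favours D.

10.7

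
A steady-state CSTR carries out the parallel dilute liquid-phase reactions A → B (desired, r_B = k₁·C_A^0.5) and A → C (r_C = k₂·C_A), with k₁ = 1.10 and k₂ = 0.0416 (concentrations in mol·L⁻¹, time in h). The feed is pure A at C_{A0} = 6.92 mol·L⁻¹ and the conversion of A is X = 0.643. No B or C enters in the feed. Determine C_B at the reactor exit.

4.20 mol·L⁻¹

Exit C_A = C_{A0}(1−X) = 6.92×0.357 = 2.470 mol·L⁻¹.
In a CSTR the entire volume is at exit conditions, so r_B = 1.10×2.470^0.5 = 1.729 and r_C = 0.0416×2.470 = 0.1028.
Fraction of consumed A going to B: r_B/(r_B+r_C) = 0.9439.
C_B = 0.9439·C_{A0}·X = 0.9439×6.92×0.643 = 4.20 mol·L⁻¹.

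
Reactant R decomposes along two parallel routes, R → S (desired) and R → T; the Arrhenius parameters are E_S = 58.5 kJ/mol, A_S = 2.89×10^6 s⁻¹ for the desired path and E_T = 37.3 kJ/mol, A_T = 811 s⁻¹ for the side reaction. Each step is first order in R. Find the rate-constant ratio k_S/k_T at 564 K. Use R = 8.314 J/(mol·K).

38.8

k_S/k_T = (A_S/A_T)·exp[−(E_S−E_T)/(RT)] = (A_S/A_T)·exp[(E_T−E_S)/(RT)].
(E_T−E_S)/(RT) = (37.3−58.5)×10³/(8.314×564) = -21200/4689 = -4.521.
k_S/k_T = (2.89×10^6/811)·exp(-4.521) = 3564 × 0.01088 = 38.8.
Since E_S > E_T, raising the temperature improves selectivity toward S.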